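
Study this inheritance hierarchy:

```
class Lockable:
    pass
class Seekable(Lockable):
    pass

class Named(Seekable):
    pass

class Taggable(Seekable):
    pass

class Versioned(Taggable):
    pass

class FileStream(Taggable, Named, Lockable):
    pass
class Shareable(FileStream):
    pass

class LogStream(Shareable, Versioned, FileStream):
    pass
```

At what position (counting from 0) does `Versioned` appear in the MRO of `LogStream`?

2

L[LogStream] = LogStream + merge(L[Shareable], L[Versioned], L[FileStream], [Shareable Versioned FileStream])
  take Shareable:  [Shareable FileStream Taggable Named Seekable Lockable object] + [Versioned Taggable Seekable Lockable object] + [FileStream Taggable Named Seekable Lockable object] + [Shareable Versioned FileStream]
  take Versioned:  [FileStream Taggable Named Seekable Lockable object] + [Versioned Taggable Seekable Lockable object] + [FileStream Taggable Named Seekable Lockable object] + [Versioned FileStream]
  take FileStream:  [FileStream Taggable Named Seekable Lockable object] + [Taggable Seekable Lockable object] + [FileStream Taggable Named Seekable Lockable object] + [FileStream]
  take Taggable:  [Taggable Named Seekable Lockable object] + [Taggable Seekable Lockable object] + [Taggable Named Seekable Lockable object]
  take Named:  [Named Seekable Lockable object] + [Seekable Lockable object] + [Named Seekable Lockable object]
  take Seekable:  [Seekable Lockable object] + [Seekable Lockable object] + [Seekable Lockable object]
  take Lockable:  [Lockable object] + [Lockable object] + [Lockable object]
  take object:  [object] + [object] + [object]
MRO: LogStream Shareable Versioned FileStream Taggable Named Seekable Lockable object
Versioned sits at index 2.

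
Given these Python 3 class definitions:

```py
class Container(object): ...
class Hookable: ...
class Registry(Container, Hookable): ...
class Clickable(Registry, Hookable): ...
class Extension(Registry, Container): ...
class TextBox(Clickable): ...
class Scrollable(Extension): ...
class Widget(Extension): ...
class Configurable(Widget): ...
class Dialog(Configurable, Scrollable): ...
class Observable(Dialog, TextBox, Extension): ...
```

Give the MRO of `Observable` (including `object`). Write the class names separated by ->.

L[Observable] = Observable + merge(L[Dialog], L[TextBox], L[Extension], [Dialog TextBox Extension])
  take Dialog:  [Dialog Configurable Widget Scrollable Extension Registry Container Hookable object] + [TextBox Clickable Registry Container Hookable object] + [Extension Registry Container Hookable object] + [Dialog TextBox Extension]
  take Configurable:  [Configurable Widget Scrollable Extension Registry Container Hookable object] + [TextBox Clickable Registry Container Hookable object] + [Extension Registry Container Hookable object] + [TextBox Extension]
  take Widget:  [Widget Scrollable Extension Registry Container Hookable object] + [TextBox Clickable Registry Container Hookable object] + [Extension Registry Container Hookable object] + [TextBox Extension]
  take Scrollable:  [Scrollable Extension Registry Container Hookable object] + [TextBox Clickable Registry Container Hookable object] + [Extension Registry Container Hookable object] + [TextBox Extension]
  take TextBox:  [Extension Registry Container Hookable object] + [TextBox Clickable Registry Container Hookable object] + [Extension Registry Container Hookable object] + [TextBox Extension]
  take Extension:  [Extension Registry Container Hookable object] + [Clickable Registry Container Hookable object] + [Extension Registry Container Hookable object] + [Extension]
  take Clickable:  [Registry Container Hookable object] + [Clickable Registry Container Hookable object] + [Registry Container Hookable object]
  take Registry:  [Registry Container Hookable object] + [Registry Container Hookable object] + [Registry Container Hookable object]
  take Container:  [Container Hookable object] + [Container Hookable object] + [Container Hookable object]
  take Hookable:  [Hookable object] + [Hookable object] + [Hookable object]
  take object:  [object] + [object] + [object]

Observable -> Dialog -> Configurable -> Widget -> Scrollable -> TextBox -> Extension -> Clickable -> Registry -> Container -> Hookable -> object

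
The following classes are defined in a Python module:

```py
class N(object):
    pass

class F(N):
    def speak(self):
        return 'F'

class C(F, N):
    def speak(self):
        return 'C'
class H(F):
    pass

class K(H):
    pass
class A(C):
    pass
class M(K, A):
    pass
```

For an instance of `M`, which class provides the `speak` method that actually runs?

L[M] = M + merge(L[K], L[A], [K A])
  take K:  [K H F N object] + [A C F N object] + [K A]
  take H:  [H F N object] + [A C F N object] + [A]
  take A:  [F N object] + [A C F N object] + [A]
  take C:  [F N object] + [C F N object]
  take F:  [F N object] + [F N object]
  take N:  [N object] + [N object]
  take object:  [object] + [object]
MRO: M K H A C F N object
speak is defined in: C, F. First along the MRO is C.

C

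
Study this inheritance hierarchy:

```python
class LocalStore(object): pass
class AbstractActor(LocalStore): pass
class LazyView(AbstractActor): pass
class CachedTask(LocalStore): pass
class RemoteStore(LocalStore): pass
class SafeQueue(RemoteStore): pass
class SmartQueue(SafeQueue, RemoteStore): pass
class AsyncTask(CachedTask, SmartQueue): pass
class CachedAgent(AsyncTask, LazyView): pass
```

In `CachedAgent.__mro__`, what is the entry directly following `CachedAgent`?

AsyncTask

L[CachedAgent] = CachedAgent + merge(L[AsyncTask], L[LazyView], [AsyncTask LazyView])
  take AsyncTask:  [AsyncTask CachedTask SmartQueue SafeQueue RemoteStore LocalStore object] + [LazyView AbstractActor LocalStore object] + [AsyncTask LazyView]
  take CachedTask:  [CachedTask SmartQueue SafeQueue RemoteStore LocalStore object] + [LazyView AbstractActor LocalStore object] + [LazyView]
  take SmartQueue:  [SmartQueue SafeQueue RemoteStore LocalStore object] + [LazyView AbstractActor LocalStore object] + [LazyView]
  take SafeQueue:  [SafeQueue RemoteStore LocalStore object] + [LazyView AbstractActor LocalStore object] + [LazyView]
  take RemoteStore:  [RemoteStore LocalStore object] + [LazyView AbstractActor LocalStore object] + [LazyView]
  take LazyView:  [LocalStore object] + [LazyView AbstractActor LocalStore object] + [LazyView]
  take AbstractActor:  [LocalStore object] + [AbstractActor LocalStore object]
  take LocalStore:  [LocalStore object] + [LocalStore object]
  take object:  [object] + [object]
MRO: CachedAgent AsyncTask CachedTask SmartQueue SafeQueue RemoteStore LazyView AbstractActor LocalStore object
CachedAgent is at position 0; next is AsyncTask.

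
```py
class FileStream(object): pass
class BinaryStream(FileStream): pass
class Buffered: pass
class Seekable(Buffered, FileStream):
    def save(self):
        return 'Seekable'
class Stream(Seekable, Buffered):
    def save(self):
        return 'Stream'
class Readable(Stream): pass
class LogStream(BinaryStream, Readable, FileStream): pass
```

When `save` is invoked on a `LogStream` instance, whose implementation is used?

L[LogStream] = LogStream + merge(L[BinaryStream], L[Readable], L[FileStream], [BinaryStream Readable FileStream])
  take BinaryStream:  [BinaryStream FileStream object] + [Readable Stream Seekable Buffered FileStream object] + [FileStream object] + [BinaryStream Readable FileStream]
  take Readable:  [FileStream object] + [Readable Stream Seekable Buffered FileStream object] + [FileStream object] + [Readable FileStream]
  take Stream:  [FileStream object] + [Stream Seekable Buffered FileStream object] + [FileStream object] + [FileStream]
  take Seekable:  [FileStream object] + [Seekable Buffered FileStream object] + [FileStream object] + [FileStream]
  take Buffered:  [FileStream object] + [Buffered FileStream object] + [FileStream object] + [FileStream]
  take FileStream:  [FileStream object] + [FileStream object] + [FileStream object] + [FileStream]
  take object:  [object] + [object] + [object]
MRO: LogStream BinaryStream Readable Stream Seekable Buffered FileStream object
save is defined in: Seekable, Stream. First along the MRO is Stream.

Stream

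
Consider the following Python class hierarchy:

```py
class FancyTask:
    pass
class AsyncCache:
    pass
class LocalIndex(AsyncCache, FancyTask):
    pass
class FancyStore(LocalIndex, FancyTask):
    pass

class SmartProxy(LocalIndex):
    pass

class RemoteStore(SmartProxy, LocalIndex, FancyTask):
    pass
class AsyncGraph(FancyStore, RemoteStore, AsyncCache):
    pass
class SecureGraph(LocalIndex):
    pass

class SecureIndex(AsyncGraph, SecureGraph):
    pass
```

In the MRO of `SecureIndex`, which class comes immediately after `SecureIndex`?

L[SecureIndex] = SecureIndex + merge(L[AsyncGraph], L[SecureGraph], [AsyncGraph SecureGraph])
  take AsyncGraph:  [AsyncGraph FancyStore RemoteStore SmartProxy LocalIndex AsyncCache FancyTask object] + [SecureGraph LocalIndex AsyncCache FancyTask object] + [AsyncGraph SecureGraph]
  take FancyStore:  [FancyStore RemoteStore SmartProxy LocalIndex AsyncCache FancyTask object] + [SecureGraph LocalIndex AsyncCache FancyTask object] + [SecureGraph]
  take RemoteStore:  [RemoteStore SmartProxy LocalIndex AsyncCache FancyTask object] + [SecureGraph LocalIndex AsyncCache FancyTask object] + [SecureGraph]
  take SmartProxy:  [SmartProxy LocalIndex AsyncCache FancyTask object] + [SecureGraph LocalIndex AsyncCache FancyTask object] + [SecureGraph]
  take SecureGraph:  [LocalIndex AsyncCache FancyTask object] + [SecureGraph LocalIndex AsyncCache FancyTask object] + [SecureGraph]
  take LocalIndex:  [LocalIndex AsyncCache FancyTask object] + [LocalIndex AsyncCache FancyTask object]
  take AsyncCache:  [AsyncCache FancyTask object] + [AsyncCache FancyTask object]
  take FancyTask:  [FancyTask object] + [FancyTask object]
  take object:  [object] + [object]
MRO: SecureIndex AsyncGraph FancyStore RemoteStore SmartProxy SecureGraph LocalIndex AsyncCache FancyTask object
SecureIndex is at position 0; next is AsyncGraph.

AsyncGraph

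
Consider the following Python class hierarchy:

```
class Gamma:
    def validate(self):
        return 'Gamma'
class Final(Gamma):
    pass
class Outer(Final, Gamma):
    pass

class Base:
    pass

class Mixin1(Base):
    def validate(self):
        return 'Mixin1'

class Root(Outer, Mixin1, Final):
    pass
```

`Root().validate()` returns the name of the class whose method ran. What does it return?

L[Root] = Root + merge(L[Outer], L[Mixin1], L[Final], [Outer Mixin1 Final])
  take Outer:  [Outer Final Gamma object] + [Mixin1 Base object] + [Final Gamma object] + [Outer Mixin1 Final]
  take Mixin1:  [Final Gamma object] + [Mixin1 Base object] + [Final Gamma object] + [Mixin1 Final]
  take Final:  [Final Gamma object] + [Base object] + [Final Gamma object] + [Final]
  take Gamma:  [Gamma object] + [Base object] + [Gamma object]
  take Base:  [object] + [Base object] + [object]
  take object:  [object] + [object] + [object]
MRO: Root Outer Mixin1 Final Gamma Base object
validate is defined in: Gamma, Mixin1. First along the MRO is Mixin1.

Mixin1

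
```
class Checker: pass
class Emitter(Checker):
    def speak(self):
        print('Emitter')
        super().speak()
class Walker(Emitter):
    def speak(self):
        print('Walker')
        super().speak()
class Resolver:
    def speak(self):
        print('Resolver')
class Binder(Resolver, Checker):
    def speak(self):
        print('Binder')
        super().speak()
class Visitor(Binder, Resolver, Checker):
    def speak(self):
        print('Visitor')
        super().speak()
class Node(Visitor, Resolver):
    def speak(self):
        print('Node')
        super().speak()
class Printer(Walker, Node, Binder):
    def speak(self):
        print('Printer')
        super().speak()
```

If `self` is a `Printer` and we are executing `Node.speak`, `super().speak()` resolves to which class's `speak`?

Visitor

L[Printer] = Printer + merge(L[Walker], L[Node], L[Binder], [Walker Node Binder])
  take Walker:  [Walker Emitter Checker object] + [Node Visitor Binder Resolver Checker object] + [Binder Resolver Checker object] + [Walker Node Binder]
  take Emitter:  [Emitter Checker object] + [Node Visitor Binder Resolver Checker object] + [Binder Resolver Checker object] + [Node Binder]
  take Node:  [Checker object] + [Node Visitor Binder Resolver Checker object] + [Binder Resolver Checker object] + [Node Binder]
  take Visitor:  [Checker object] + [Visitor Binder Resolver Checker object] + [Binder Resolver Checker object] + [Binder]
  take Binder:  [Checker object] + [Binder Resolver Checker object] + [Binder Resolver Checker object] + [Binder]
  take Resolver:  [Checker object] + [Resolver Checker object] + [Resolver Checker object]
  take Checker:  [Checker object] + [Checker object] + [Checker object]
  take object:  [object] + [object] + [object]
MRO: Printer Walker Emitter Node Visitor Binder Resolver Checker object
super() in Node.speak on a Printer instance goes to the class after Node in Printer's MRO: Visitor.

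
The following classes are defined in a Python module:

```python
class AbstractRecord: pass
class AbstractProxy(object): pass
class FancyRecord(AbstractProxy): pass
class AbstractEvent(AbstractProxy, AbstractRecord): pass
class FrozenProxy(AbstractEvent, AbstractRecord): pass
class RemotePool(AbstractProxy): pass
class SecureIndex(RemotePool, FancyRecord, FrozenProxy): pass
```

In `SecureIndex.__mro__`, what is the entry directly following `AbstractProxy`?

L[SecureIndex] = SecureIndex + merge(L[RemotePool], L[FancyRecord], L[FrozenProxy], [RemotePool FancyRecord FrozenProxy])
  take RemotePool:  [RemotePool AbstractProxy object] + [FancyRecord AbstractProxy object] + [FrozenProxy AbstractEvent AbstractProxy AbstractRecord object] + [RemotePool FancyRecord FrozenProxy]
  take FancyRecord:  [AbstractProxy object] + [FancyRecord AbstractProxy object] + [FrozenProxy AbstractEvent AbstractProxy AbstractRecord object] + [FancyRecord FrozenProxy]
  take FrozenProxy:  [AbstractProxy object] + [AbstractProxy object] + [FrozenProxy AbstractEvent AbstractProxy AbstractRecord object] + [FrozenProxy]
  take AbstractEvent:  [AbstractProxy object] + [AbstractProxy object] + [AbstractEvent AbstractProxy AbstractRecord object]
  take AbstractProxy:  [AbstractProxy object] + [AbstractProxy object] + [AbstractProxy AbstractRecord object]
  take AbstractRecord:  [object] + [object] + [AbstractRecord object]
  take object:  [object] + [object] + [object]
MRO: SecureIndex RemotePool FancyRecord FrozenProxy AbstractEvent AbstractProxy AbstractRecord object
AbstractProxy is at position 5; next is AbstractRecord.

AbstractRecord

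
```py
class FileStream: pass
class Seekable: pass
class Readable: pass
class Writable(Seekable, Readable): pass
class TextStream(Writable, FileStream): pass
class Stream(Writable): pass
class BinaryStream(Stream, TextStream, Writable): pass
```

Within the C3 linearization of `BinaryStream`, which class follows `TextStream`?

Writable

L[BinaryStream] = BinaryStream + merge(L[Stream], L[TextStream], L[Writable], [Stream TextStream Writable])
  take Stream:  [Stream Writable Seekable Readable object] + [TextStream Writable Seekable Readable FileStream object] + [Writable Seekable Readable object] + [Stream TextStream Writable]
  take TextStream:  [Writable Seekable Readable object] + [TextStream Writable Seekable Readable FileStream object] + [Writable Seekable Readable object] + [TextStream Writable]
  take Writable:  [Writable Seekable Readable object] + [Writable Seekable Readable FileStream object] + [Writable Seekable Readable object] + [Writable]
  take Seekable:  [Seekable Readable object] + [Seekable Readable FileStream object] + [Seekable Readable object]
  take Readable:  [Readable object] + [Readable FileStream object] + [Readable object]
  take FileStream:  [object] + [FileStream object] + [object]
  take object:  [object] + [object] + [object]
MRO: BinaryStream Stream TextStream Writable Seekable Readable FileStream object
TextStream is at position 2; next is Writable.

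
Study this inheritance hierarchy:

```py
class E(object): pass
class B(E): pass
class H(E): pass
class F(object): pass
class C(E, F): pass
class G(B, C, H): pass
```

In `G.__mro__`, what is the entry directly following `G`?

B

L[G] = G + merge(L[B], L[C], L[H], [B C H])
  take B:  [B E object] + [C E F object] + [H E object] + [B C H]
  take C:  [E object] + [C E F object] + [H E object] + [C H]
  take H:  [E object] + [E F object] + [H E object] + [H]
  take E:  [E object] + [E F object] + [E object]
  take F:  [object] + [F object] + [object]
  take object:  [object] + [object] + [object]
MRO: G B C H E F object
G is at position 0; next is B.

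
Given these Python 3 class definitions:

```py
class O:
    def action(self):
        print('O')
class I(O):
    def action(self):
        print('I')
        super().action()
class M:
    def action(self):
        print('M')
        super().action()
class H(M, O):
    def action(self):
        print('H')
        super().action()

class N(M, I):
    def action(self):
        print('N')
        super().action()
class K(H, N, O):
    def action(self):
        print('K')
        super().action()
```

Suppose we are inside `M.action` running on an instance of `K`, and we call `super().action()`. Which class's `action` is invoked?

L[K] = K + merge(L[H], L[N], L[O], [H N O])
  take H:  [H M O object] + [N M I O object] + [O object] + [H N O]
  take N:  [M O object] + [N M I O object] + [O object] + [N O]
  take M:  [M O object] + [M I O object] + [O object] + [O]
  take I:  [O object] + [I O object] + [O object] + [O]
  take O:  [O object] + [O object] + [O object] + [O]
  take object:  [object] + [object] + [object]
MRO: K H N M I O object
super() in M.action on a K instance goes to the class after M in K's MRO: I.

I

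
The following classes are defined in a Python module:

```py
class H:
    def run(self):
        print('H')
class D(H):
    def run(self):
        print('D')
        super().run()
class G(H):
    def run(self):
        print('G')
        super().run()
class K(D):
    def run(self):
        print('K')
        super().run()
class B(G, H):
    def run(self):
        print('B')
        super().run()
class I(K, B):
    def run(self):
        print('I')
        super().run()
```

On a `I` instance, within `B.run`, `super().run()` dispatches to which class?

L[I] = I + merge(L[K], L[B], [K B])
  take K:  [K D H object] + [B G H object] + [K B]
  take D:  [D H object] + [B G H object] + [B]
  take B:  [H object] + [B G H object] + [B]
  take G:  [H object] + [G H object]
  take H:  [H object] + [H object]
  take object:  [object] + [object]
MRO: I K D B G H object
super() in B.run on a I instance goes to the class after B in I's MRO: G.

G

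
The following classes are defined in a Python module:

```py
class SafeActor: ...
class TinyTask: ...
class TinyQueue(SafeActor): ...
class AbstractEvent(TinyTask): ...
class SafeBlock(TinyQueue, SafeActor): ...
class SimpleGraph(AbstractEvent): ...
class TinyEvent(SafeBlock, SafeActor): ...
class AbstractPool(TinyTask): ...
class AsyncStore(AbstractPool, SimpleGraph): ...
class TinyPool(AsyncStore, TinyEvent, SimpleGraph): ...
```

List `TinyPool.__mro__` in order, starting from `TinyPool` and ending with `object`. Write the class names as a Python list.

[TinyPool, AsyncStore, AbstractPool, TinyEvent, SimpleGraph, AbstractEvent, TinyTask, SafeBlock, TinyQueue, SafeActor, object]

L[TinyPool] = TinyPool + merge(L[AsyncStore], L[TinyEvent], L[SimpleGraph], [AsyncStore TinyEvent SimpleGraph])
  take AsyncStore:  [AsyncStore AbstractPool SimpleGraph AbstractEvent TinyTask object] + [TinyEvent SafeBlock TinyQueue SafeActor object] + [SimpleGraph AbstractEvent TinyTask object] + [AsyncStore TinyEvent SimpleGraph]
  take AbstractPool:  [AbstractPool SimpleGraph AbstractEvent TinyTask object] + [TinyEvent SafeBlock TinyQueue SafeActor object] + [SimpleGraph AbstractEvent TinyTask object] + [TinyEvent SimpleGraph]
  take TinyEvent:  [SimpleGraph AbstractEvent TinyTask object] + [TinyEvent SafeBlock TinyQueue SafeActor object] + [SimpleGraph AbstractEvent TinyTask object] + [TinyEvent SimpleGraph]
  take SimpleGraph:  [SimpleGraph AbstractEvent TinyTask object] + [SafeBlock TinyQueue SafeActor object] + [SimpleGraph AbstractEvent TinyTask object] + [SimpleGraph]
  take AbstractEvent:  [AbstractEvent TinyTask object] + [SafeBlock TinyQueue SafeActor object] + [AbstractEvent TinyTask object]
  take TinyTask:  [TinyTask object] + [SafeBlock TinyQueue SafeActor object] + [TinyTask object]
  take SafeBlock:  [object] + [SafeBlock TinyQueue SafeActor object] + [object]
  take TinyQueue:  [object] + [TinyQueue SafeActor object] + [object]
  take SafeActor:  [object] + [SafeActor object] + [object]
  take object:  [object] + [object] + [object]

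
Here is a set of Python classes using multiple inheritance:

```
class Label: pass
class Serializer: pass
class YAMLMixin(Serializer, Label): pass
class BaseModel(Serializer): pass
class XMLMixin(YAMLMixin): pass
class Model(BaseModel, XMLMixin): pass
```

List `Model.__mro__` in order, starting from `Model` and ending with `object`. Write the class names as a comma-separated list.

L[Model] = Model + merge(L[BaseModel], L[XMLMixin], [BaseModel XMLMixin])
  take BaseModel:  [BaseModel Serializer object] + [XMLMixin YAMLMixin Serializer Label object] + [BaseModel XMLMixin]
  take XMLMixin:  [Serializer object] + [XMLMixin YAMLMixin Serializer Label object] + [XMLMixin]
  take YAMLMixin:  [Serializer object] + [YAMLMixin Serializer Label object]
  take Serializer:  [Serializer object] + [Serializer Label object]
  take Label:  [object] + [Label object]
  take object:  [object] + [object]

Model, BaseModel, XMLMixin, YAMLMixin, Serializer, Label, object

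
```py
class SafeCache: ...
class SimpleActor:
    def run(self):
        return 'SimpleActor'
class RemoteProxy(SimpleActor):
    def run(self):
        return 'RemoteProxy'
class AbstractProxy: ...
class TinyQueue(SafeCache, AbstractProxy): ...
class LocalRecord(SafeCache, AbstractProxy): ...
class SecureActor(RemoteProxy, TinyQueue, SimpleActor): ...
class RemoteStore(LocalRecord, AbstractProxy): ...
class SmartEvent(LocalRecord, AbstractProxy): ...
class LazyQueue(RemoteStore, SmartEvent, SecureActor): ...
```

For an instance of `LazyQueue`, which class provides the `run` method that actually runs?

L[LazyQueue] = LazyQueue + merge(L[RemoteStore], L[SmartEvent], L[SecureActor], [RemoteStore SmartEvent SecureActor])
  take RemoteStore:  [RemoteStore LocalRecord SafeCache AbstractProxy object] + [SmartEvent LocalRecord SafeCache AbstractProxy object] + [SecureActor RemoteProxy TinyQueue SimpleActor SafeCache AbstractProxy object] + [RemoteStore SmartEvent SecureActor]
  take SmartEvent:  [LocalRecord SafeCache AbstractProxy object] + [SmartEvent LocalRecord SafeCache AbstractProxy object] + [SecureActor RemoteProxy TinyQueue SimpleActor SafeCache AbstractProxy object] + [SmartEvent SecureActor]
  take LocalRecord:  [LocalRecord SafeCache AbstractProxy object] + [LocalRecord SafeCache AbstractProxy object] + [SecureActor RemoteProxy TinyQueue SimpleActor SafeCache AbstractProxy object] + [SecureActor]
  take SecureActor:  [SafeCache AbstractProxy object] + [SafeCache AbstractProxy object] + [SecureActor RemoteProxy TinyQueue SimpleActor SafeCache AbstractProxy object] + [SecureActor]
  take RemoteProxy:  [SafeCache AbstractProxy object] + [SafeCache AbstractProxy object] + [RemoteProxy TinyQueue SimpleActor SafeCache AbstractProxy object]
  take TinyQueue:  [SafeCache AbstractProxy object] + [SafeCache AbstractProxy object] + [TinyQueue SimpleActor SafeCache AbstractProxy object]
  take SimpleActor:  [SafeCache AbstractProxy object] + [SafeCache AbstractProxy object] + [SimpleActor SafeCache AbstractProxy object]
  take SafeCache:  [SafeCache AbstractProxy object] + [SafeCache AbstractProxy object] + [SafeCache AbstractProxy object]
  take AbstractProxy:  [AbstractProxy object] + [AbstractProxy object] + [AbstractProxy object]
  take object:  [object] + [object] + [object]
MRO: LazyQueue RemoteStore SmartEvent LocalRecord SecureActor RemoteProxy TinyQueue SimpleActor SafeCache AbstractProxy object
run is defined in: RemoteProxy, SimpleActor. First along the MRO is RemoteProxy.

RemoteProxy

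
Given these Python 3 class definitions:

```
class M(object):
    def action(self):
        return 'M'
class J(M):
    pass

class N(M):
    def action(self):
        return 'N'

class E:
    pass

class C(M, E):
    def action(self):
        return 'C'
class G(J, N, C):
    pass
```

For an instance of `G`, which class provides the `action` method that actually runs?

L[G] = G + merge(L[J], L[N], L[C], [J N C])
  take J:  [J M object] + [N M object] + [C M E object] + [J N C]
  take N:  [M object] + [N M object] + [C M E object] + [N C]
  take C:  [M object] + [M object] + [C M E object] + [C]
  take M:  [M object] + [M object] + [M E object]
  take E:  [object] + [object] + [E object]
  take object:  [object] + [object] + [object]
MRO: G J N C M E object
action is defined in: C, M, N. First along the MRO is N.

N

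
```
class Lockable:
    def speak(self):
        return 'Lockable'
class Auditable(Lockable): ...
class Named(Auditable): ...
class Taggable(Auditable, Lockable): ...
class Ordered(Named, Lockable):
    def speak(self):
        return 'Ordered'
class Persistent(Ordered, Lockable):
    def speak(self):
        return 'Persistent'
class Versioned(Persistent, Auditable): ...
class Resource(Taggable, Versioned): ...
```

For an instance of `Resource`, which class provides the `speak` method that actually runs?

Persistent

L[Resource] = Resource + merge(L[Taggable], L[Versioned], [Taggable Versioned])
  take Taggable:  [Taggable Auditable Lockable object] + [Versioned Persistent Ordered Named Auditable Lockable object] + [Taggable Versioned]
  take Versioned:  [Auditable Lockable object] + [Versioned Persistent Ordered Named Auditable Lockable object] + [Versioned]
  take Persistent:  [Auditable Lockable object] + [Persistent Ordered Named Auditable Lockable object]
  take Ordered:  [Auditable Lockable object] + [Ordered Named Auditable Lockable object]
  take Named:  [Auditable Lockable object] + [Named Auditable Lockable object]
  take Auditable:  [Auditable Lockable object] + [Auditable Lockable object]
  take Lockable:  [Lockable object] + [Lockable object]
  take object:  [object] + [object]
MRO: Resource Taggable Versioned Persistent Ordered Named Auditable Lockable object
speak is defined in: Lockable, Ordered, Persistent. First along the MRO is Persistent.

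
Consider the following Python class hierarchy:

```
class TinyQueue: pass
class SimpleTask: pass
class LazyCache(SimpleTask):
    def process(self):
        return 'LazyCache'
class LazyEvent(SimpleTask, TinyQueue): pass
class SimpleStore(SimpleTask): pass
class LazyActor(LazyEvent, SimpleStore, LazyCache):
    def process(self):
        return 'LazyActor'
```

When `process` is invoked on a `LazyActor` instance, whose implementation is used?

L[LazyActor] = LazyActor + merge(L[LazyEvent], L[SimpleStore], L[LazyCache], [LazyEvent SimpleStore LazyCache])
  take LazyEvent:  [LazyEvent SimpleTask TinyQueue object] + [SimpleStore SimpleTask object] + [LazyCache SimpleTask object] + [LazyEvent SimpleStore LazyCache]
  take SimpleStore:  [SimpleTask TinyQueue object] + [SimpleStore SimpleTask object] + [LazyCache SimpleTask object] + [SimpleStore LazyCache]
  take LazyCache:  [SimpleTask TinyQueue object] + [SimpleTask object] + [LazyCache SimpleTask object] + [LazyCache]
  take SimpleTask:  [SimpleTask TinyQueue object] + [SimpleTask object] + [SimpleTask object]
  take TinyQueue:  [TinyQueue object] + [object] + [object]
  take object:  [object] + [object] + [object]
MRO: LazyActor LazyEvent SimpleStore LazyCache SimpleTask TinyQueue object
process is defined in: LazyActor, LazyCache. First along the MRO is LazyActor.

LazyActor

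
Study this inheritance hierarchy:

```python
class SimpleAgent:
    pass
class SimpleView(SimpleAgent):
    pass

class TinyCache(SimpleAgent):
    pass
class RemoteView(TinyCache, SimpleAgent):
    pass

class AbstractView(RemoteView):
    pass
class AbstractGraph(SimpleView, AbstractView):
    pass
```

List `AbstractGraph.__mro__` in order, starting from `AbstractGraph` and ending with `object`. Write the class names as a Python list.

L[AbstractGraph] = AbstractGraph + merge(L[SimpleView], L[AbstractView], [SimpleView AbstractView])
  take SimpleView:  [SimpleView SimpleAgent object] + [AbstractView RemoteView TinyCache SimpleAgent object] + [SimpleView AbstractView]
  take AbstractView:  [SimpleAgent object] + [AbstractView RemoteView TinyCache SimpleAgent object] + [AbstractView]
  take RemoteView:  [SimpleAgent object] + [RemoteView TinyCache SimpleAgent object]
  take TinyCache:  [SimpleAgent object] + [TinyCache SimpleAgent object]
  take SimpleAgent:  [SimpleAgent object] + [SimpleAgent object]
  take object:  [object] + [object]

[AbstractGraph, SimpleView, AbstractView, RemoteView, TinyCache, SimpleAgent, object]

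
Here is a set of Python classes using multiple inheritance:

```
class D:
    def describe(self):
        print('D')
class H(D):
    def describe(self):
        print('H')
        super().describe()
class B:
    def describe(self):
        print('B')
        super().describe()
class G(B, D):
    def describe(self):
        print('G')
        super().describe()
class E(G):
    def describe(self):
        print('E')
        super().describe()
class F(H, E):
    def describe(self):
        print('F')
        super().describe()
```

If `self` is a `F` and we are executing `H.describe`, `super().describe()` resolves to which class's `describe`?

E

L[F] = F + merge(L[H], L[E], [H E])
  take H:  [H D object] + [E G B D object] + [H E]
  take E:  [D object] + [E G B D object] + [E]
  take G:  [D object] + [G B D object]
  take B:  [D object] + [B D object]
  take D:  [D object] + [D object]
  take object:  [object] + [object]
MRO: F H E G B D object
super() in H.describe on a F instance goes to the class after H in F's MRO: E.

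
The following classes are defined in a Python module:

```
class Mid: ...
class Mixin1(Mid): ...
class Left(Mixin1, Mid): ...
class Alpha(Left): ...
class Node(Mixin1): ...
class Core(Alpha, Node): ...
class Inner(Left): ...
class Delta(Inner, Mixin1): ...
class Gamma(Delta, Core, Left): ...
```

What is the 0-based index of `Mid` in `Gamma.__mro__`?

L[Gamma] = Gamma + merge(L[Delta], L[Core], L[Left], [Delta Core Left])
  take Delta:  [Delta Inner Left Mixin1 Mid object] + [Core Alpha Left Node Mixin1 Mid object] + [Left Mixin1 Mid object] + [Delta Core Left]
  take Inner:  [Inner Left Mixin1 Mid object] + [Core Alpha Left Node Mixin1 Mid object] + [Left Mixin1 Mid object] + [Core Left]
  take Core:  [Left Mixin1 Mid object] + [Core Alpha Left Node Mixin1 Mid object] + [Left Mixin1 Mid object] + [Core Left]
  take Alpha:  [Left Mixin1 Mid object] + [Alpha Left Node Mixin1 Mid object] + [Left Mixin1 Mid object] + [Left]
  take Left:  [Left Mixin1 Mid object] + [Left Node Mixin1 Mid object] + [Left Mixin1 Mid object] + [Left]
  take Node:  [Mixin1 Mid object] + [Node Mixin1 Mid object] + [Mixin1 Mid object]
  take Mixin1:  [Mixin1 Mid object] + [Mixin1 Mid object] + [Mixin1 Mid object]
  take Mid:  [Mid object] + [Mid object] + [Mid object]
  take object:  [object] + [object] + [object]
MRO: Gamma Delta Inner Core Alpha Left Node Mixin1 Mid object
Mid sits at index 8.

8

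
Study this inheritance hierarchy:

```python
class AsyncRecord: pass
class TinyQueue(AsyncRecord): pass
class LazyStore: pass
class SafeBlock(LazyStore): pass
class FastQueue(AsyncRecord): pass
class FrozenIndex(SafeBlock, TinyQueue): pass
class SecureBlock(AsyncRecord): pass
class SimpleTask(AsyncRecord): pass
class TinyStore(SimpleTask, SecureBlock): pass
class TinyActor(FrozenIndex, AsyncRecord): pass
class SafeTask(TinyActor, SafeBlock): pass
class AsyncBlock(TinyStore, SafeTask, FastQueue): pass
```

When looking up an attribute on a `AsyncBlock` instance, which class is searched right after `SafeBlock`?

LazyStore

L[AsyncBlock] = AsyncBlock + merge(L[TinyStore], L[SafeTask], L[FastQueue], [TinyStore SafeTask FastQueue])
  take TinyStore:  [TinyStore SimpleTask SecureBlock AsyncRecord object] + [SafeTask TinyActor FrozenIndex SafeBlock LazyStore TinyQueue AsyncRecord object] + [FastQueue AsyncRecord object] + [TinyStore SafeTask FastQueue]
  take SimpleTask:  [SimpleTask SecureBlock AsyncRecord object] + [SafeTask TinyActor FrozenIndex SafeBlock LazyStore TinyQueue AsyncRecord object] + [FastQueue AsyncRecord object] + [SafeTask FastQueue]
  take SecureBlock:  [SecureBlock AsyncRecord object] + [SafeTask TinyActor FrozenIndex SafeBlock LazyStore TinyQueue AsyncRecord object] + [FastQueue AsyncRecord object] + [SafeTask FastQueue]
  take SafeTask:  [AsyncRecord object] + [SafeTask TinyActor FrozenIndex SafeBlock LazyStore TinyQueue AsyncRecord object] + [FastQueue AsyncRecord object] + [SafeTask FastQueue]
  take TinyActor:  [AsyncRecord object] + [TinyActor FrozenIndex SafeBlock LazyStore TinyQueue AsyncRecord object] + [FastQueue AsyncRecord object] + [FastQueue]
  take FrozenIndex:  [AsyncRecord object] + [FrozenIndex SafeBlock LazyStore TinyQueue AsyncRecord object] + [FastQueue AsyncRecord object] + [FastQueue]
  take SafeBlock:  [AsyncRecord object] + [SafeBlock LazyStore TinyQueue AsyncRecord object] + [FastQueue AsyncRecord object] + [FastQueue]
  take LazyStore:  [AsyncRecord object] + [LazyStore TinyQueue AsyncRecord object] + [FastQueue AsyncRecord object] + [FastQueue]
  take TinyQueue:  [AsyncRecord object] + [TinyQueue AsyncRecord object] + [FastQueue AsyncRecord object] + [FastQueue]
  take FastQueue:  [AsyncRecord object] + [AsyncRecord object] + [FastQueue AsyncRecord object] + [FastQueue]
  take AsyncRecord:  [AsyncRecord object] + [AsyncRecord object] + [AsyncRecord object]
  take object:  [object] + [object] + [object]
MRO: AsyncBlock TinyStore SimpleTask SecureBlock SafeTask TinyActor FrozenIndex SafeBlock LazyStore TinyQueue FastQueue AsyncRecord object
SafeBlock is at position 7; next is LazyStore.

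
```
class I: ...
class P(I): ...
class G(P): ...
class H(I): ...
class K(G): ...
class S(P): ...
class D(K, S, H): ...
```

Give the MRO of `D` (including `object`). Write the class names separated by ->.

L[D] = D + merge(L[K], L[S], L[H], [K S H])
  take K:  [K G P I object] + [S P I object] + [H I object] + [K S H]
  take G:  [G P I object] + [S P I object] + [H I object] + [S H]
  take S:  [P I object] + [S P I object] + [H I object] + [S H]
  take P:  [P I object] + [P I object] + [H I object] + [H]
  take H:  [I object] + [I object] + [H I object] + [H]
  take I:  [I object] + [I object] + [I object]
  take object:  [object] + [object] + [object]

D -> K -> G -> S -> P -> H -> I -> object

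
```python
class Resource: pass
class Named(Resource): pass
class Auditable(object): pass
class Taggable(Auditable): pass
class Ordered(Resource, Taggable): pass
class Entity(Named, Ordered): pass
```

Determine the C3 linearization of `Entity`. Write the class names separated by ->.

Entity -> Named -> Ordered -> Resource -> Taggable -> Auditable -> object

L[Entity] = Entity + merge(L[Named], L[Ordered], [Named Ordered])
  take Named:  [Named Resource object] + [Ordered Resource Taggable Auditable object] + [Named Ordered]
  take Ordered:  [Resource object] + [Ordered Resource Taggable Auditable object] + [Ordered]
  take Resource:  [Resource object] + [Resource Taggable Auditable object]
  take Taggable:  [object] + [Taggable Auditable object]
  take Auditable:  [object] + [Auditable object]
  take object:  [object] + [object]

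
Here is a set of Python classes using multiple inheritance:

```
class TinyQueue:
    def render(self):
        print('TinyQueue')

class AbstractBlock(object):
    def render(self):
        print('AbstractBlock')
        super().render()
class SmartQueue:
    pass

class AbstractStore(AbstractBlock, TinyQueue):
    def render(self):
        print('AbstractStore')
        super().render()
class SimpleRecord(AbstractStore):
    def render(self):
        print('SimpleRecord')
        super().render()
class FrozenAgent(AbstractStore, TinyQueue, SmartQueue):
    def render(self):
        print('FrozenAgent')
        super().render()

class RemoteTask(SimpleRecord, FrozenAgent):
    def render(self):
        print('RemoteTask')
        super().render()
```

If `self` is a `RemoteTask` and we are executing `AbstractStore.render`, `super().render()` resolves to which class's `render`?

AbstractBlock

L[RemoteTask] = RemoteTask + merge(L[SimpleRecord], L[FrozenAgent], [SimpleRecord FrozenAgent])
  take SimpleRecord:  [SimpleRecord AbstractStore AbstractBlock TinyQueue object] + [FrozenAgent AbstractStore AbstractBlock TinyQueue SmartQueue object] + [SimpleRecord FrozenAgent]
  take FrozenAgent:  [AbstractStore AbstractBlock TinyQueue object] + [FrozenAgent AbstractStore AbstractBlock TinyQueue SmartQueue object] + [FrozenAgent]
  take AbstractStore:  [AbstractStore AbstractBlock TinyQueue object] + [AbstractStore AbstractBlock TinyQueue SmartQueue object]
  take AbstractBlock:  [AbstractBlock TinyQueue object] + [AbstractBlock TinyQueue SmartQueue object]
  take TinyQueue:  [TinyQueue object] + [TinyQueue SmartQueue object]
  take SmartQueue:  [object] + [SmartQueue object]
  take object:  [object] + [object]
MRO: RemoteTask SimpleRecord FrozenAgent AbstractStore AbstractBlock TinyQueue SmartQueue object
super() in AbstractStore.render on a RemoteTask instance goes to the class after AbstractStore in RemoteTask's MRO: AbstractBlock.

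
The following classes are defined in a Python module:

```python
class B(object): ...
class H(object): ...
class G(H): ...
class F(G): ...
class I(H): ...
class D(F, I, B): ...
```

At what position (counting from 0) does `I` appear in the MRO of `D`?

L[D] = D + merge(L[F], L[I], L[B], [F I B])
  take F:  [F G H object] + [I H object] + [B object] + [F I B]
  take G:  [G H object] + [I H object] + [B object] + [I B]
  take I:  [H object] + [I H object] + [B object] + [I B]
  take H:  [H object] + [H object] + [B object] + [B]
  take B:  [object] + [object] + [B object] + [B]
  take object:  [object] + [object] + [object]
MRO: D F G I H B object
I sits at index 3.

3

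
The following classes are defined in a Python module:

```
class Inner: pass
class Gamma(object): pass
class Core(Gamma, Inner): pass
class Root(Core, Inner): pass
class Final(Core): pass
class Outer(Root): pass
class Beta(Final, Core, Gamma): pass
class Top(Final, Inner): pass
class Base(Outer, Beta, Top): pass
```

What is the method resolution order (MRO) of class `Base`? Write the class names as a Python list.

[Base, Outer, Root, Beta, Top, Final, Core, Gamma, Inner, object]

L[Base] = Base + merge(L[Outer], L[Beta], L[Top], [Outer Beta Top])
  take Outer:  [Outer Root Core Gamma Inner object] + [Beta Final Core Gamma Inner object] + [Top Final Core Gamma Inner object] + [Outer Beta Top]
  take Root:  [Root Core Gamma Inner object] + [Beta Final Core Gamma Inner object] + [Top Final Core Gamma Inner object] + [Beta Top]
  take Beta:  [Core Gamma Inner object] + [Beta Final Core Gamma Inner object] + [Top Final Core Gamma Inner object] + [Beta Top]
  take Top:  [Core Gamma Inner object] + [Final Core Gamma Inner object] + [Top Final Core Gamma Inner object] + [Top]
  take Final:  [Core Gamma Inner object] + [Final Core Gamma Inner object] + [Final Core Gamma Inner object]
  take Core:  [Core Gamma Inner object] + [Core Gamma Inner object] + [Core Gamma Inner object]
  take Gamma:  [Gamma Inner object] + [Gamma Inner object] + [Gamma Inner object]
  take Inner:  [Inner object] + [Inner object] + [Inner object]
  take object:  [object] + [object] + [object]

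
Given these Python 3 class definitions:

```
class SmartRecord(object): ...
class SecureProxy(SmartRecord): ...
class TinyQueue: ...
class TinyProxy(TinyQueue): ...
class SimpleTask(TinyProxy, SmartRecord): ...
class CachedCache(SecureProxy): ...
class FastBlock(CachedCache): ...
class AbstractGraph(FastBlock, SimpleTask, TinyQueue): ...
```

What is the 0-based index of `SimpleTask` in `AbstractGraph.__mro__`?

4

L[AbstractGraph] = AbstractGraph + merge(L[FastBlock], L[SimpleTask], L[TinyQueue], [FastBlock SimpleTask TinyQueue])
  take FastBlock:  [FastBlock CachedCache SecureProxy SmartRecord object] + [SimpleTask TinyProxy TinyQueue SmartRecord object] + [TinyQueue object] + [FastBlock SimpleTask TinyQueue]
  take CachedCache:  [CachedCache SecureProxy SmartRecord object] + [SimpleTask TinyProxy TinyQueue SmartRecord object] + [TinyQueue object] + [SimpleTask TinyQueue]
  take SecureProxy:  [SecureProxy SmartRecord object] + [SimpleTask TinyProxy TinyQueue SmartRecord object] + [TinyQueue object] + [SimpleTask TinyQueue]
  take SimpleTask:  [SmartRecord object] + [SimpleTask TinyProxy TinyQueue SmartRecord object] + [TinyQueue object] + [SimpleTask TinyQueue]
  take TinyProxy:  [SmartRecord object] + [TinyProxy TinyQueue SmartRecord object] + [TinyQueue object] + [TinyQueue]
  take TinyQueue:  [SmartRecord object] + [TinyQueue SmartRecord object] + [TinyQueue object] + [TinyQueue]
  take SmartRecord:  [SmartRecord object] + [SmartRecord object] + [object]
  take object:  [object] + [object] + [object]
MRO: AbstractGraph FastBlock CachedCache SecureProxy SimpleTask TinyProxy TinyQueue SmartRecord object
SimpleTask sits at index 4.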